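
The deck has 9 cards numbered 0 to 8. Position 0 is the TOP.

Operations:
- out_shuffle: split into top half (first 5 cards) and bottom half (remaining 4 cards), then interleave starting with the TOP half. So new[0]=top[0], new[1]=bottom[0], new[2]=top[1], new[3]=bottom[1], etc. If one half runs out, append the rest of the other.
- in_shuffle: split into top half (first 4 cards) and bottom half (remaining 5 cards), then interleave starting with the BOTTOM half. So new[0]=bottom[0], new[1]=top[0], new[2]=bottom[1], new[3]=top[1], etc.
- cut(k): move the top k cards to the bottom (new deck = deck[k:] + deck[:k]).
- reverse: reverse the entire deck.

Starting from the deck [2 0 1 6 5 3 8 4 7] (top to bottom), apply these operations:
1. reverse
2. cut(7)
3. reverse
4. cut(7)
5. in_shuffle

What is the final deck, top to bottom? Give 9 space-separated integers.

Answer: 5 2 3 0 8 1 4 6 7

Derivation:
After op 1 (reverse): [7 4 8 3 5 6 1 0 2]
After op 2 (cut(7)): [0 2 7 4 8 3 5 6 1]
After op 3 (reverse): [1 6 5 3 8 4 7 2 0]
After op 4 (cut(7)): [2 0 1 6 5 3 8 4 7]
After op 5 (in_shuffle): [5 2 3 0 8 1 4 6 7]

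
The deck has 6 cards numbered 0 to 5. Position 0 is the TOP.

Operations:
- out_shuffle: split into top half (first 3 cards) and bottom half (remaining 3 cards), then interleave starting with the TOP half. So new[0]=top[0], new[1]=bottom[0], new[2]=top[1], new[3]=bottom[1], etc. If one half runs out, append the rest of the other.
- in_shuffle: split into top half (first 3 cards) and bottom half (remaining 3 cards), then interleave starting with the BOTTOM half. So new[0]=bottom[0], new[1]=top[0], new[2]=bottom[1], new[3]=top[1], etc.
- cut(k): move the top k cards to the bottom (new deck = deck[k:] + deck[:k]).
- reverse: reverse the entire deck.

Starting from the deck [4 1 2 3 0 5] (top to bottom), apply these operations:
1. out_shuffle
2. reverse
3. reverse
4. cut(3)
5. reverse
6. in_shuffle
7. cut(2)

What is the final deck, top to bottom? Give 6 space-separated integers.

Answer: 2 3 0 4 5 1

Derivation:
After op 1 (out_shuffle): [4 3 1 0 2 5]
After op 2 (reverse): [5 2 0 1 3 4]
After op 3 (reverse): [4 3 1 0 2 5]
After op 4 (cut(3)): [0 2 5 4 3 1]
After op 5 (reverse): [1 3 4 5 2 0]
After op 6 (in_shuffle): [5 1 2 3 0 4]
After op 7 (cut(2)): [2 3 0 4 5 1]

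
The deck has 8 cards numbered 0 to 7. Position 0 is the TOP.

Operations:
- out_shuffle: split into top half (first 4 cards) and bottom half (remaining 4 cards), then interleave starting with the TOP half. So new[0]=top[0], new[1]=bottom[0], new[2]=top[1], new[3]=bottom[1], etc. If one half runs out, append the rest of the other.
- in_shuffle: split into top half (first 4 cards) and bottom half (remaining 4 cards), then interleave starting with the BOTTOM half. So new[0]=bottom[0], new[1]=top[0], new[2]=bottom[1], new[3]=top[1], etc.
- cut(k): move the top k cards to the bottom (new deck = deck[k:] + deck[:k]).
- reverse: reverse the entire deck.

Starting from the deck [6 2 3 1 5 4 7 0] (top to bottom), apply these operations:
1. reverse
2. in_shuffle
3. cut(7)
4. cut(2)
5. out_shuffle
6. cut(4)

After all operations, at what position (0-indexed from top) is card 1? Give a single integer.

After op 1 (reverse): [0 7 4 5 1 3 2 6]
After op 2 (in_shuffle): [1 0 3 7 2 4 6 5]
After op 3 (cut(7)): [5 1 0 3 7 2 4 6]
After op 4 (cut(2)): [0 3 7 2 4 6 5 1]
After op 5 (out_shuffle): [0 4 3 6 7 5 2 1]
After op 6 (cut(4)): [7 5 2 1 0 4 3 6]
Card 1 is at position 3.

Answer: 3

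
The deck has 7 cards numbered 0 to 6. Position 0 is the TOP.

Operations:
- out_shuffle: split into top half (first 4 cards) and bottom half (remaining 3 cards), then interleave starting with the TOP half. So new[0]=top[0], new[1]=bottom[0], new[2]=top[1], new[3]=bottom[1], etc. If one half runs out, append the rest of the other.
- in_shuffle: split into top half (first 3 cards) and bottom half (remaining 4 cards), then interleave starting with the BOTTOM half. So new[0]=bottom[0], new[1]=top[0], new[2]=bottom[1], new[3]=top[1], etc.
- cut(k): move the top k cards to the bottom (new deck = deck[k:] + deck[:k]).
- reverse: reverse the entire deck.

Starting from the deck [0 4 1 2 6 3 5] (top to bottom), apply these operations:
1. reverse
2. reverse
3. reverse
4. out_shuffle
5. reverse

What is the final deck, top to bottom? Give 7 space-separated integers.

Answer: 2 0 6 4 3 1 5

Derivation:
After op 1 (reverse): [5 3 6 2 1 4 0]
After op 2 (reverse): [0 4 1 2 6 3 5]
After op 3 (reverse): [5 3 6 2 1 4 0]
After op 4 (out_shuffle): [5 1 3 4 6 0 2]
After op 5 (reverse): [2 0 6 4 3 1 5]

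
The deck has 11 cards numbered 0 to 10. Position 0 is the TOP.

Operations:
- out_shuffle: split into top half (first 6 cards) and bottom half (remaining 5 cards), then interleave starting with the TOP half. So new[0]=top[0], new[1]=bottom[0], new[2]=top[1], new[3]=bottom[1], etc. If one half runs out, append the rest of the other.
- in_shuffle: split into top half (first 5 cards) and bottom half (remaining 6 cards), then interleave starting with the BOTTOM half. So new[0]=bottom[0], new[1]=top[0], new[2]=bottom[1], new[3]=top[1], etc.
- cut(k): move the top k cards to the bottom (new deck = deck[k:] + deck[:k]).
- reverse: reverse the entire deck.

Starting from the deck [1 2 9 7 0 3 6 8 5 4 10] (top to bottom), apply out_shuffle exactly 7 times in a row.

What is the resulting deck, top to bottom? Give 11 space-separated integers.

After op 1 (out_shuffle): [1 6 2 8 9 5 7 4 0 10 3]
After op 2 (out_shuffle): [1 7 6 4 2 0 8 10 9 3 5]
After op 3 (out_shuffle): [1 8 7 10 6 9 4 3 2 5 0]
After op 4 (out_shuffle): [1 4 8 3 7 2 10 5 6 0 9]
After op 5 (out_shuffle): [1 10 4 5 8 6 3 0 7 9 2]
After op 6 (out_shuffle): [1 3 10 0 4 7 5 9 8 2 6]
After op 7 (out_shuffle): [1 5 3 9 10 8 0 2 4 6 7]

Answer: 1 5 3 9 10 8 0 2 4 6 7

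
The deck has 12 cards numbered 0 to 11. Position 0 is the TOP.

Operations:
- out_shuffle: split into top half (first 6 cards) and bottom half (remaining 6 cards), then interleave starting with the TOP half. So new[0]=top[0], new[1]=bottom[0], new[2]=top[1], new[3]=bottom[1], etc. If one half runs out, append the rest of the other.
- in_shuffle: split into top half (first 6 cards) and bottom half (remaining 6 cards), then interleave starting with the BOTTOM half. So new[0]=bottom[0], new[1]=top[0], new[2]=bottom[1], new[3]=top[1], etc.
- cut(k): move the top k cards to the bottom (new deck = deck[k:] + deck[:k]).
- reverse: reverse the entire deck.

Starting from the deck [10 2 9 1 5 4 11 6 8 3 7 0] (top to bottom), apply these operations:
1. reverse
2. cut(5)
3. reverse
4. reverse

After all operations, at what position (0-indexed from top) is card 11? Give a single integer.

After op 1 (reverse): [0 7 3 8 6 11 4 5 1 9 2 10]
After op 2 (cut(5)): [11 4 5 1 9 2 10 0 7 3 8 6]
After op 3 (reverse): [6 8 3 7 0 10 2 9 1 5 4 11]
After op 4 (reverse): [11 4 5 1 9 2 10 0 7 3 8 6]
Card 11 is at position 0.

Answer: 0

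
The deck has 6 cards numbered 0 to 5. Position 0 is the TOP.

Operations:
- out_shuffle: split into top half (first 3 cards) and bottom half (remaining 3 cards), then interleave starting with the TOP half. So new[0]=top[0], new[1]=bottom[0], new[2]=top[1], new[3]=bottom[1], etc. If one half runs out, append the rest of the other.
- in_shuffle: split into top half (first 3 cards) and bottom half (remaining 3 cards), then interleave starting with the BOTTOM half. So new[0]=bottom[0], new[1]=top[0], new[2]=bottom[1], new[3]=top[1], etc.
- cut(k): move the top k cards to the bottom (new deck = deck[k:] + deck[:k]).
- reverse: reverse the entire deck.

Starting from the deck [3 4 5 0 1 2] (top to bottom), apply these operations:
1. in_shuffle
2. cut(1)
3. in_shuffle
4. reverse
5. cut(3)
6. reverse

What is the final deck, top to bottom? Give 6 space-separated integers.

After op 1 (in_shuffle): [0 3 1 4 2 5]
After op 2 (cut(1)): [3 1 4 2 5 0]
After op 3 (in_shuffle): [2 3 5 1 0 4]
After op 4 (reverse): [4 0 1 5 3 2]
After op 5 (cut(3)): [5 3 2 4 0 1]
After op 6 (reverse): [1 0 4 2 3 5]

Answer: 1 0 4 2 3 5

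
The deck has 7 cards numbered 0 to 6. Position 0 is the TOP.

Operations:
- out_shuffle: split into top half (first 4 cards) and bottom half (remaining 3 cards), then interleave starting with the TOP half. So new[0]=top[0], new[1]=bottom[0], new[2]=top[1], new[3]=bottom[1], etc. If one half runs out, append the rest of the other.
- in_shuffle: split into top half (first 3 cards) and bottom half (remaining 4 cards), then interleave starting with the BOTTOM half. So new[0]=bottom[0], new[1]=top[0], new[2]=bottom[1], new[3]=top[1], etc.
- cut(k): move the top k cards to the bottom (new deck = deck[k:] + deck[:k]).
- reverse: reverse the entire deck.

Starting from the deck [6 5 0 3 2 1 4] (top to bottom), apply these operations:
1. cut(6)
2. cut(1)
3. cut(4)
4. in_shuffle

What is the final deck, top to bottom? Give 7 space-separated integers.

After op 1 (cut(6)): [4 6 5 0 3 2 1]
After op 2 (cut(1)): [6 5 0 3 2 1 4]
After op 3 (cut(4)): [2 1 4 6 5 0 3]
After op 4 (in_shuffle): [6 2 5 1 0 4 3]

Answer: 6 2 5 1 0 4 3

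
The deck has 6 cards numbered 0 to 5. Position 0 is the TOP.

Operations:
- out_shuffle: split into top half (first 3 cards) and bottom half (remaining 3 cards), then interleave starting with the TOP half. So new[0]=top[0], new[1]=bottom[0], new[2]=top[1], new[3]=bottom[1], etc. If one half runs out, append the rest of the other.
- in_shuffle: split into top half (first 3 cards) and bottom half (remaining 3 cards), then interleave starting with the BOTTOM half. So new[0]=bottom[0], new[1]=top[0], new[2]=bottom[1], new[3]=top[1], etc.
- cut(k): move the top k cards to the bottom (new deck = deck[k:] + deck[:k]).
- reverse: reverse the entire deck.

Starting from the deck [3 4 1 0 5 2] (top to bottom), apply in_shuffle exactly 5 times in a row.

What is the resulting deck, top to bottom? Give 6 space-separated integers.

Answer: 4 0 2 3 1 5

Derivation:
After op 1 (in_shuffle): [0 3 5 4 2 1]
After op 2 (in_shuffle): [4 0 2 3 1 5]
After op 3 (in_shuffle): [3 4 1 0 5 2]
After op 4 (in_shuffle): [0 3 5 4 2 1]
After op 5 (in_shuffle): [4 0 2 3 1 5]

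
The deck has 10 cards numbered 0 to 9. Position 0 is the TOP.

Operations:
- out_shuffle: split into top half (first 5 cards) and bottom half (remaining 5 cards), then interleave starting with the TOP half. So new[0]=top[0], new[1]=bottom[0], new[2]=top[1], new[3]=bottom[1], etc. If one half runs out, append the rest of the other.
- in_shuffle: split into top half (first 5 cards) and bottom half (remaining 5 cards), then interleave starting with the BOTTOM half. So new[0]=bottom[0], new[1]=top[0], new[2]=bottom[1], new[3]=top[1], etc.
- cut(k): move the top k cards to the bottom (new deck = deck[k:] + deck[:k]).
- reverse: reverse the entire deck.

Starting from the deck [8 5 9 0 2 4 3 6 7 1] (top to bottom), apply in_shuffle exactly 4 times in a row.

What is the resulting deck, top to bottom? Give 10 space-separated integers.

After op 1 (in_shuffle): [4 8 3 5 6 9 7 0 1 2]
After op 2 (in_shuffle): [9 4 7 8 0 3 1 5 2 6]
After op 3 (in_shuffle): [3 9 1 4 5 7 2 8 6 0]
After op 4 (in_shuffle): [7 3 2 9 8 1 6 4 0 5]

Answer: 7 3 2 9 8 1 6 4 0 5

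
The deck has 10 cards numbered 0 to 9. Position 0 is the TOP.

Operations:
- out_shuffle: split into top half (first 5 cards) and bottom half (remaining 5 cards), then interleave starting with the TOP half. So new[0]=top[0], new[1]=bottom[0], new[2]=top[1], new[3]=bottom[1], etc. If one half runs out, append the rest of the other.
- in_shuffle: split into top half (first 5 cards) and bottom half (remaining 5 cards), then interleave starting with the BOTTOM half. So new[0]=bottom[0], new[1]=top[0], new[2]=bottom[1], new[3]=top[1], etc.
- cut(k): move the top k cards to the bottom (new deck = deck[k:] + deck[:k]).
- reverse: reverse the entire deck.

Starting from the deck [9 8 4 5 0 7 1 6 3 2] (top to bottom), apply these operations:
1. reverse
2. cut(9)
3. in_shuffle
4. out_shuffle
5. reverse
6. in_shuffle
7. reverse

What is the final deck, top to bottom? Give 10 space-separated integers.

Answer: 6 7 2 3 8 9 5 4 1 0

Derivation:
After op 1 (reverse): [2 3 6 1 7 0 5 4 8 9]
After op 2 (cut(9)): [9 2 3 6 1 7 0 5 4 8]
After op 3 (in_shuffle): [7 9 0 2 5 3 4 6 8 1]
After op 4 (out_shuffle): [7 3 9 4 0 6 2 8 5 1]
After op 5 (reverse): [1 5 8 2 6 0 4 9 3 7]
After op 6 (in_shuffle): [0 1 4 5 9 8 3 2 7 6]
After op 7 (reverse): [6 7 2 3 8 9 5 4 1 0]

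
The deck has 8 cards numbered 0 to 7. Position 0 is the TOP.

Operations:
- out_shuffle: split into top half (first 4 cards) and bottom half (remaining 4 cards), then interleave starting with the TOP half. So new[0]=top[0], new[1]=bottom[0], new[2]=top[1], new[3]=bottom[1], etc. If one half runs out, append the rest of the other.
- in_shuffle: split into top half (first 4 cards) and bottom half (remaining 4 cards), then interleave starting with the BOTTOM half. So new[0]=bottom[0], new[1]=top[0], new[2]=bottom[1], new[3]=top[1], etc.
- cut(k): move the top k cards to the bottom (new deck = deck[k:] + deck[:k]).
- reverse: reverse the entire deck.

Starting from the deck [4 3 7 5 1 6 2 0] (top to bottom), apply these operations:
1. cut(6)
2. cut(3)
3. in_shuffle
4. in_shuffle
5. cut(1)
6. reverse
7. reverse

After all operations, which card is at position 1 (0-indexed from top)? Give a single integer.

Answer: 5

Derivation:
After op 1 (cut(6)): [2 0 4 3 7 5 1 6]
After op 2 (cut(3)): [3 7 5 1 6 2 0 4]
After op 3 (in_shuffle): [6 3 2 7 0 5 4 1]
After op 4 (in_shuffle): [0 6 5 3 4 2 1 7]
After op 5 (cut(1)): [6 5 3 4 2 1 7 0]
After op 6 (reverse): [0 7 1 2 4 3 5 6]
After op 7 (reverse): [6 5 3 4 2 1 7 0]
Position 1: card 5.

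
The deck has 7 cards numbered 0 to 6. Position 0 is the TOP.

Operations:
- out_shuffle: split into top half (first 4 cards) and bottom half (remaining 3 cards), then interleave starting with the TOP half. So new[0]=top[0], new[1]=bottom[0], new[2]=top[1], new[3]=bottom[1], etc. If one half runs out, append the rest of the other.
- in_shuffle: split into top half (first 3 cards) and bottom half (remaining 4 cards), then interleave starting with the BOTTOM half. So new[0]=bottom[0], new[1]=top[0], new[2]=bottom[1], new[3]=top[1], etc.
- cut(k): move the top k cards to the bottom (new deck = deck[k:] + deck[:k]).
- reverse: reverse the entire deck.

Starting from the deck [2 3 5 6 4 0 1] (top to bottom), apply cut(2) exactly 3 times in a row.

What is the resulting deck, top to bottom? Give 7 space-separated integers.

After op 1 (cut(2)): [5 6 4 0 1 2 3]
After op 2 (cut(2)): [4 0 1 2 3 5 6]
After op 3 (cut(2)): [1 2 3 5 6 4 0]

Answer: 1 2 3 5 6 4 0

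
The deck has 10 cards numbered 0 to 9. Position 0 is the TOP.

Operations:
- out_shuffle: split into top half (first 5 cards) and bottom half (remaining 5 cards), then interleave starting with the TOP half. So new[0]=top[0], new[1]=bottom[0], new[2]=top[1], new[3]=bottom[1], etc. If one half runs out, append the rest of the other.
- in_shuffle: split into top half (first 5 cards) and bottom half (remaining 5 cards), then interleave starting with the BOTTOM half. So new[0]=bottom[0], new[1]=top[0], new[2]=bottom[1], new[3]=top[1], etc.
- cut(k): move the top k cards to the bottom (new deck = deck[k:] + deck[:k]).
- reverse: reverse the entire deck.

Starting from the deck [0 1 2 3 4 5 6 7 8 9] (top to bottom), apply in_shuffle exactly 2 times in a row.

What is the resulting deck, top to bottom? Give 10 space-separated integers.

After op 1 (in_shuffle): [5 0 6 1 7 2 8 3 9 4]
After op 2 (in_shuffle): [2 5 8 0 3 6 9 1 4 7]

Answer: 2 5 8 0 3 6 9 1 4 7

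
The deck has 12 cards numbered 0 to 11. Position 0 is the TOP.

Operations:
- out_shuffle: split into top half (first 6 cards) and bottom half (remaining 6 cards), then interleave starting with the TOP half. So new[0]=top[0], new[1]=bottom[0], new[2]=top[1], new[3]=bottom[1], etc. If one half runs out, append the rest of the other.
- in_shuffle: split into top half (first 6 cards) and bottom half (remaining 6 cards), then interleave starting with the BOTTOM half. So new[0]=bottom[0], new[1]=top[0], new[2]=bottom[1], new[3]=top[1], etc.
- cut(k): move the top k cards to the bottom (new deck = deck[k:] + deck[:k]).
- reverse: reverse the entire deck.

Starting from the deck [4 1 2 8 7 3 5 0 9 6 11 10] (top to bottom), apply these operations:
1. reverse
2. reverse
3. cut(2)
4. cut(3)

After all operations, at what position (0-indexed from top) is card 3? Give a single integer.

Answer: 0

Derivation:
After op 1 (reverse): [10 11 6 9 0 5 3 7 8 2 1 4]
After op 2 (reverse): [4 1 2 8 7 3 5 0 9 6 11 10]
After op 3 (cut(2)): [2 8 7 3 5 0 9 6 11 10 4 1]
After op 4 (cut(3)): [3 5 0 9 6 11 10 4 1 2 8 7]
Card 3 is at position 0.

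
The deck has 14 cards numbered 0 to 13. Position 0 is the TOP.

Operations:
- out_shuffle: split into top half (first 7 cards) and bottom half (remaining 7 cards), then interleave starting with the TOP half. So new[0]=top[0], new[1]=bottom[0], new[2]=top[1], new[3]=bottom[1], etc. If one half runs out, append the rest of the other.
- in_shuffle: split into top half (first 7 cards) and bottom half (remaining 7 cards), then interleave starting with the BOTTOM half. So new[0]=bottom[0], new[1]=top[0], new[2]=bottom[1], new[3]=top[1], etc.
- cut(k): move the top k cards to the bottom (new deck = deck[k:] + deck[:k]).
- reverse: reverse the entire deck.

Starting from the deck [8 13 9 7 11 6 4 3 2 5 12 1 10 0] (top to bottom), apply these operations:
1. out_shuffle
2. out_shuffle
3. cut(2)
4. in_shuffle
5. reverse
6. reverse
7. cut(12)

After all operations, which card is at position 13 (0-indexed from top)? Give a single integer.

Answer: 6

Derivation:
After op 1 (out_shuffle): [8 3 13 2 9 5 7 12 11 1 6 10 4 0]
After op 2 (out_shuffle): [8 12 3 11 13 1 2 6 9 10 5 4 7 0]
After op 3 (cut(2)): [3 11 13 1 2 6 9 10 5 4 7 0 8 12]
After op 4 (in_shuffle): [10 3 5 11 4 13 7 1 0 2 8 6 12 9]
After op 5 (reverse): [9 12 6 8 2 0 1 7 13 4 11 5 3 10]
After op 6 (reverse): [10 3 5 11 4 13 7 1 0 2 8 6 12 9]
After op 7 (cut(12)): [12 9 10 3 5 11 4 13 7 1 0 2 8 6]
Position 13: card 6.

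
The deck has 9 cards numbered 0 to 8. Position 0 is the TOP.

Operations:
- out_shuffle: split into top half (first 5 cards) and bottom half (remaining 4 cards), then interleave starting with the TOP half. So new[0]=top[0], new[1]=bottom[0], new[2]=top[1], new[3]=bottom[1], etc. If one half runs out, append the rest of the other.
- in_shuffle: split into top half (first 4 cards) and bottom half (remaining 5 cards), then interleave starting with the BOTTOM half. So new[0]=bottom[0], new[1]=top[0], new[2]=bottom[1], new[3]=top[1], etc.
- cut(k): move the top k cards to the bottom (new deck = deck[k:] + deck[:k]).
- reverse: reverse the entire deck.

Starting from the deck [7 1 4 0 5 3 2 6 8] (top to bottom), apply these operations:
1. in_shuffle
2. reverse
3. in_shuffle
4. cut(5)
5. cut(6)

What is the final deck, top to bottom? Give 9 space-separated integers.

Answer: 1 0 3 6 7 4 5 2 8

Derivation:
After op 1 (in_shuffle): [5 7 3 1 2 4 6 0 8]
After op 2 (reverse): [8 0 6 4 2 1 3 7 5]
After op 3 (in_shuffle): [2 8 1 0 3 6 7 4 5]
After op 4 (cut(5)): [6 7 4 5 2 8 1 0 3]
After op 5 (cut(6)): [1 0 3 6 7 4 5 2 8]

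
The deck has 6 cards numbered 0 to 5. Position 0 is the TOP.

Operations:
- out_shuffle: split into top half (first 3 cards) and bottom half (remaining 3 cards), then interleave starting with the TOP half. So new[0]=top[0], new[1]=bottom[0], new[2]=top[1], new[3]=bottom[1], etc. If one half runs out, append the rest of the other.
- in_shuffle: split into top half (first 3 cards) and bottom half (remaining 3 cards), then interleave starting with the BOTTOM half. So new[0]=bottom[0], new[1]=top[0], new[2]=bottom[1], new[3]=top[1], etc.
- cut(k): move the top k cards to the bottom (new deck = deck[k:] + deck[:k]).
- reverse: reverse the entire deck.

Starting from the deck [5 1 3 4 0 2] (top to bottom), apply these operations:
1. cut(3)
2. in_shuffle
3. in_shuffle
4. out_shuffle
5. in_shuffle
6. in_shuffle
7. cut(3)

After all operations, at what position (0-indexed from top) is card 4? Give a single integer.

After op 1 (cut(3)): [4 0 2 5 1 3]
After op 2 (in_shuffle): [5 4 1 0 3 2]
After op 3 (in_shuffle): [0 5 3 4 2 1]
After op 4 (out_shuffle): [0 4 5 2 3 1]
After op 5 (in_shuffle): [2 0 3 4 1 5]
After op 6 (in_shuffle): [4 2 1 0 5 3]
After op 7 (cut(3)): [0 5 3 4 2 1]
Card 4 is at position 3.

Answer: 3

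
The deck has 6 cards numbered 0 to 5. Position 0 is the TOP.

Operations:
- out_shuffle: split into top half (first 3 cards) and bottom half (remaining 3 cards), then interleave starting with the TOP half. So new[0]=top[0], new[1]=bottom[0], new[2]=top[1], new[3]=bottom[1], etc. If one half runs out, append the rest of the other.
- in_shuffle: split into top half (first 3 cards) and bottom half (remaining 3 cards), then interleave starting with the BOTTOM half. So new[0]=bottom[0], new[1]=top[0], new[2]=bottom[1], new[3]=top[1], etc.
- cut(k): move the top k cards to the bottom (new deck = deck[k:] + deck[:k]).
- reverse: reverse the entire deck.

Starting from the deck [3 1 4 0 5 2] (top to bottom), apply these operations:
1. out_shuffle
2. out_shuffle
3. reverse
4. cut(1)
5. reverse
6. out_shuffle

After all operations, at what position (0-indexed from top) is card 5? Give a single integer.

Answer: 4

Derivation:
After op 1 (out_shuffle): [3 0 1 5 4 2]
After op 2 (out_shuffle): [3 5 0 4 1 2]
After op 3 (reverse): [2 1 4 0 5 3]
After op 4 (cut(1)): [1 4 0 5 3 2]
After op 5 (reverse): [2 3 5 0 4 1]
After op 6 (out_shuffle): [2 0 3 4 5 1]
Card 5 is at position 4.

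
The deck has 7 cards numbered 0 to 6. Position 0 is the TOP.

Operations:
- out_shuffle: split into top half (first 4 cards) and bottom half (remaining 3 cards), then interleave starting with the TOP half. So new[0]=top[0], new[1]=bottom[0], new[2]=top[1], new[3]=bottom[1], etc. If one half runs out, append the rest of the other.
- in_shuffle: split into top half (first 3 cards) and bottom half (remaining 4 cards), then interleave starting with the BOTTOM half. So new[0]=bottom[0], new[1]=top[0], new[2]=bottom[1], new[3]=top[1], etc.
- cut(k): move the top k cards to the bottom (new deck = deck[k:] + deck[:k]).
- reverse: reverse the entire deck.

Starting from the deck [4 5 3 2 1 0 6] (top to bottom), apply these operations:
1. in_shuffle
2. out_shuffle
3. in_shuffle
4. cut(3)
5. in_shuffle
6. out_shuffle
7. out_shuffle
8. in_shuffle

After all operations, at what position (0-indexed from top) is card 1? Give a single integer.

After op 1 (in_shuffle): [2 4 1 5 0 3 6]
After op 2 (out_shuffle): [2 0 4 3 1 6 5]
After op 3 (in_shuffle): [3 2 1 0 6 4 5]
After op 4 (cut(3)): [0 6 4 5 3 2 1]
After op 5 (in_shuffle): [5 0 3 6 2 4 1]
After op 6 (out_shuffle): [5 2 0 4 3 1 6]
After op 7 (out_shuffle): [5 3 2 1 0 6 4]
After op 8 (in_shuffle): [1 5 0 3 6 2 4]
Card 1 is at position 0.

Answer: 0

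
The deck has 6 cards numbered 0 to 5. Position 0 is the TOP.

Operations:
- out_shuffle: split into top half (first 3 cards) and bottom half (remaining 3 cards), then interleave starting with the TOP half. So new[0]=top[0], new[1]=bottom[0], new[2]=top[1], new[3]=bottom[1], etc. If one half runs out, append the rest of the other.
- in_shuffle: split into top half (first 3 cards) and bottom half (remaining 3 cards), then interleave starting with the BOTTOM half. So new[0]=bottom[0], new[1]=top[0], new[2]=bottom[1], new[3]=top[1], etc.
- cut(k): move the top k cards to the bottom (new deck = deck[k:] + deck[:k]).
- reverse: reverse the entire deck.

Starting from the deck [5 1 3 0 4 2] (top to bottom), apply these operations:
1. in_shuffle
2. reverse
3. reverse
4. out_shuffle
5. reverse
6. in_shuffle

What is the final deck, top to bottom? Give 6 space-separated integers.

After op 1 (in_shuffle): [0 5 4 1 2 3]
After op 2 (reverse): [3 2 1 4 5 0]
After op 3 (reverse): [0 5 4 1 2 3]
After op 4 (out_shuffle): [0 1 5 2 4 3]
After op 5 (reverse): [3 4 2 5 1 0]
After op 6 (in_shuffle): [5 3 1 4 0 2]

Answer: 5 3 1 4 0 2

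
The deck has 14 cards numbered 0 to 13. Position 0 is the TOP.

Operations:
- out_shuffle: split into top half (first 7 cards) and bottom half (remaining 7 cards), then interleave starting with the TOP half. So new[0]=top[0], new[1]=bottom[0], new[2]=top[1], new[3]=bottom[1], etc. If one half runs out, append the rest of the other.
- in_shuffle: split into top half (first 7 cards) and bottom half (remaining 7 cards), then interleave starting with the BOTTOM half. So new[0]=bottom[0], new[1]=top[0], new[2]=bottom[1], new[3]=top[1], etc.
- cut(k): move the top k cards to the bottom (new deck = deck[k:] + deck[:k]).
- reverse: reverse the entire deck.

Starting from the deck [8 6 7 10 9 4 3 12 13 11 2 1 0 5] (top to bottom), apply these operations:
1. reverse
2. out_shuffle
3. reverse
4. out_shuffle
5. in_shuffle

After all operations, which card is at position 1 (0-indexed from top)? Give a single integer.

Answer: 8

Derivation:
After op 1 (reverse): [5 0 1 2 11 13 12 3 4 9 10 7 6 8]
After op 2 (out_shuffle): [5 3 0 4 1 9 2 10 11 7 13 6 12 8]
After op 3 (reverse): [8 12 6 13 7 11 10 2 9 1 4 0 3 5]
After op 4 (out_shuffle): [8 2 12 9 6 1 13 4 7 0 11 3 10 5]
After op 5 (in_shuffle): [4 8 7 2 0 12 11 9 3 6 10 1 5 13]
Position 1: card 8.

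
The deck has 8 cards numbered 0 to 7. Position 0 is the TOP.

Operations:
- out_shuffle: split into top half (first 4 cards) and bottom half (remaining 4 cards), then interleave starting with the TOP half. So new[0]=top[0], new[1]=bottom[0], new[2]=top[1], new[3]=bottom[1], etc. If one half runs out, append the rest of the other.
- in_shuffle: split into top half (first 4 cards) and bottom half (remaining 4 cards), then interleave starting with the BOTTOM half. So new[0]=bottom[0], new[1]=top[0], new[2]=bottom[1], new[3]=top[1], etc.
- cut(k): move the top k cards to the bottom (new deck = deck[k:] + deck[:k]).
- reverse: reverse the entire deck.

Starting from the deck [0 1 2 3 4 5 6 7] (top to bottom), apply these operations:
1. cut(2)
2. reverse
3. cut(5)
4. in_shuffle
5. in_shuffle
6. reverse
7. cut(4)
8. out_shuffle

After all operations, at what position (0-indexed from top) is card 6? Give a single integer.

Answer: 6

Derivation:
After op 1 (cut(2)): [2 3 4 5 6 7 0 1]
After op 2 (reverse): [1 0 7 6 5 4 3 2]
After op 3 (cut(5)): [4 3 2 1 0 7 6 5]
After op 4 (in_shuffle): [0 4 7 3 6 2 5 1]
After op 5 (in_shuffle): [6 0 2 4 5 7 1 3]
After op 6 (reverse): [3 1 7 5 4 2 0 6]
After op 7 (cut(4)): [4 2 0 6 3 1 7 5]
After op 8 (out_shuffle): [4 3 2 1 0 7 6 5]
Card 6 is at position 6.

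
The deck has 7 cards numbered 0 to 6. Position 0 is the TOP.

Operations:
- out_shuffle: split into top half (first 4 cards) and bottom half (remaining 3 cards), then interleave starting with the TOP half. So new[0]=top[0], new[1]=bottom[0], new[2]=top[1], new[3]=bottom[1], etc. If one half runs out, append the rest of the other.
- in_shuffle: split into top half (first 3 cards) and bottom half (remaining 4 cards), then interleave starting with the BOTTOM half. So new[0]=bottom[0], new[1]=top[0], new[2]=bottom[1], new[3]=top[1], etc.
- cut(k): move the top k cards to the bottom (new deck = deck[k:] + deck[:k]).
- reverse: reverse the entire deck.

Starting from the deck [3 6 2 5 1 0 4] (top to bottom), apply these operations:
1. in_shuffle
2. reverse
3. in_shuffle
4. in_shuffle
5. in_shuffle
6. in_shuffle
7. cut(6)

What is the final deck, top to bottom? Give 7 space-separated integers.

Answer: 5 6 4 1 2 3 0

Derivation:
After op 1 (in_shuffle): [5 3 1 6 0 2 4]
After op 2 (reverse): [4 2 0 6 1 3 5]
After op 3 (in_shuffle): [6 4 1 2 3 0 5]
After op 4 (in_shuffle): [2 6 3 4 0 1 5]
After op 5 (in_shuffle): [4 2 0 6 1 3 5]
After op 6 (in_shuffle): [6 4 1 2 3 0 5]
After op 7 (cut(6)): [5 6 4 1 2 3 0]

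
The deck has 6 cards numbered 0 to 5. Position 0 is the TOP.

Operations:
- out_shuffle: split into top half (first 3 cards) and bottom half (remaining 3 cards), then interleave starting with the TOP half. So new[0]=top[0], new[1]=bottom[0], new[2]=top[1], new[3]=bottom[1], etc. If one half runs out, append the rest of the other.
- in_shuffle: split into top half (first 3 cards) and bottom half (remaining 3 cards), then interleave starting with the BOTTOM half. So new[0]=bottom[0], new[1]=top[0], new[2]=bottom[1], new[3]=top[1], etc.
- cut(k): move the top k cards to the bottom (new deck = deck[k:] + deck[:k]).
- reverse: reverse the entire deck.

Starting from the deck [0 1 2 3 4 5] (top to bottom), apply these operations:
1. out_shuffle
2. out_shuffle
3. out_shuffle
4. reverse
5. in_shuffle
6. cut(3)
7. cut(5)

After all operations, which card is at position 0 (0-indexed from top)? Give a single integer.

Answer: 2

Derivation:
After op 1 (out_shuffle): [0 3 1 4 2 5]
After op 2 (out_shuffle): [0 4 3 2 1 5]
After op 3 (out_shuffle): [0 2 4 1 3 5]
After op 4 (reverse): [5 3 1 4 2 0]
After op 5 (in_shuffle): [4 5 2 3 0 1]
After op 6 (cut(3)): [3 0 1 4 5 2]
After op 7 (cut(5)): [2 3 0 1 4 5]
Position 0: card 2.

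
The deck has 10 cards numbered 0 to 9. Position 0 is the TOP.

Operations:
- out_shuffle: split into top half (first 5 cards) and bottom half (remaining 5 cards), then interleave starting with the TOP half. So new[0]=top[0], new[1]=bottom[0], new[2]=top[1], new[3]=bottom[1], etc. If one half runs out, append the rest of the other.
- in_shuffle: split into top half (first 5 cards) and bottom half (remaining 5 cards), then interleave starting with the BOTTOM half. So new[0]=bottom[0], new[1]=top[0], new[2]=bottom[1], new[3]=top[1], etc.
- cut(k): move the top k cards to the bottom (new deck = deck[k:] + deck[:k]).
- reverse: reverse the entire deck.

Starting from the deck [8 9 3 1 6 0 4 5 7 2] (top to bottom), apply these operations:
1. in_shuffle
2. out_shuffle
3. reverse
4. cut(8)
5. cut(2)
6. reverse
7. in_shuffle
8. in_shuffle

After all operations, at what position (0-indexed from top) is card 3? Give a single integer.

Answer: 7

Derivation:
After op 1 (in_shuffle): [0 8 4 9 5 3 7 1 2 6]
After op 2 (out_shuffle): [0 3 8 7 4 1 9 2 5 6]
After op 3 (reverse): [6 5 2 9 1 4 7 8 3 0]
After op 4 (cut(8)): [3 0 6 5 2 9 1 4 7 8]
After op 5 (cut(2)): [6 5 2 9 1 4 7 8 3 0]
After op 6 (reverse): [0 3 8 7 4 1 9 2 5 6]
After op 7 (in_shuffle): [1 0 9 3 2 8 5 7 6 4]
After op 8 (in_shuffle): [8 1 5 0 7 9 6 3 4 2]
Card 3 is at position 7.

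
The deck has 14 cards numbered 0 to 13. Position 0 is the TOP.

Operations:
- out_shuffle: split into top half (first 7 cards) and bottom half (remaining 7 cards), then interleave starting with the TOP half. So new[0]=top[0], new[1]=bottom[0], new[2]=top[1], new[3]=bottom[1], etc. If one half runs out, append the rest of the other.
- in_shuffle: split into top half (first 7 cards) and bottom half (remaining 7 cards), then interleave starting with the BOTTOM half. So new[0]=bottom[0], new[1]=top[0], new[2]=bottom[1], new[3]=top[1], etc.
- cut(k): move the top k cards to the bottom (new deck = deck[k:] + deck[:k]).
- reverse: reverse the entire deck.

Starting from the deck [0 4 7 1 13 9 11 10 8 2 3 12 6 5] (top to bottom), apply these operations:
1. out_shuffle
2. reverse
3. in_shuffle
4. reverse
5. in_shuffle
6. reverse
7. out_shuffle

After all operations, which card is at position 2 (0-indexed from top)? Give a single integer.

Answer: 1

Derivation:
After op 1 (out_shuffle): [0 10 4 8 7 2 1 3 13 12 9 6 11 5]
After op 2 (reverse): [5 11 6 9 12 13 3 1 2 7 8 4 10 0]
After op 3 (in_shuffle): [1 5 2 11 7 6 8 9 4 12 10 13 0 3]
After op 4 (reverse): [3 0 13 10 12 4 9 8 6 7 11 2 5 1]
After op 5 (in_shuffle): [8 3 6 0 7 13 11 10 2 12 5 4 1 9]
After op 6 (reverse): [9 1 4 5 12 2 10 11 13 7 0 6 3 8]
After op 7 (out_shuffle): [9 11 1 13 4 7 5 0 12 6 2 3 10 8]
Position 2: card 1.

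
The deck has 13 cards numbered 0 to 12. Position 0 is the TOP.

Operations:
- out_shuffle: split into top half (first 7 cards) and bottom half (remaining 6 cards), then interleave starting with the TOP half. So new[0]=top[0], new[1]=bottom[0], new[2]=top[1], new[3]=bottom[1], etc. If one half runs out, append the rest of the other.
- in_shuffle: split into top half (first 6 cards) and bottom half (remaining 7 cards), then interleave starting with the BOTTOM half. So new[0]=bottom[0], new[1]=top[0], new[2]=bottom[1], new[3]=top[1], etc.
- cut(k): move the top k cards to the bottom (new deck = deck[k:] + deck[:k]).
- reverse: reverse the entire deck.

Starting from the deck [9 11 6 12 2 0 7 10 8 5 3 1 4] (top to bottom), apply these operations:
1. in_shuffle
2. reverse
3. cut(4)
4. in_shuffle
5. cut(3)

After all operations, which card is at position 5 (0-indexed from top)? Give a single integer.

Answer: 0

Derivation:
After op 1 (in_shuffle): [7 9 10 11 8 6 5 12 3 2 1 0 4]
After op 2 (reverse): [4 0 1 2 3 12 5 6 8 11 10 9 7]
After op 3 (cut(4)): [3 12 5 6 8 11 10 9 7 4 0 1 2]
After op 4 (in_shuffle): [10 3 9 12 7 5 4 6 0 8 1 11 2]
After op 5 (cut(3)): [12 7 5 4 6 0 8 1 11 2 10 3 9]
Position 5: card 0.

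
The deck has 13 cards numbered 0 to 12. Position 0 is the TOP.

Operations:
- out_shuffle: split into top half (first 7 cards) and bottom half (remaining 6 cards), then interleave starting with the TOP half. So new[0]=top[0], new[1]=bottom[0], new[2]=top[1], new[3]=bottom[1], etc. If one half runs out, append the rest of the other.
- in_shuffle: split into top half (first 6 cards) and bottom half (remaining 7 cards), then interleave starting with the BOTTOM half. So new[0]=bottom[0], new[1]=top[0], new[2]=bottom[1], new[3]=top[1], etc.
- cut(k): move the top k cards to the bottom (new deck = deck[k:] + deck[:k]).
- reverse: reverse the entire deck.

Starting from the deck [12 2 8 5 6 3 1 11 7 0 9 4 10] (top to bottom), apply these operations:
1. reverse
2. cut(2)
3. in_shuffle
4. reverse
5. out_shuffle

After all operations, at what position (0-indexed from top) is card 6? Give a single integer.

After op 1 (reverse): [10 4 9 0 7 11 1 3 6 5 8 2 12]
After op 2 (cut(2)): [9 0 7 11 1 3 6 5 8 2 12 10 4]
After op 3 (in_shuffle): [6 9 5 0 8 7 2 11 12 1 10 3 4]
After op 4 (reverse): [4 3 10 1 12 11 2 7 8 0 5 9 6]
After op 5 (out_shuffle): [4 7 3 8 10 0 1 5 12 9 11 6 2]
Card 6 is at position 11.

Answer: 11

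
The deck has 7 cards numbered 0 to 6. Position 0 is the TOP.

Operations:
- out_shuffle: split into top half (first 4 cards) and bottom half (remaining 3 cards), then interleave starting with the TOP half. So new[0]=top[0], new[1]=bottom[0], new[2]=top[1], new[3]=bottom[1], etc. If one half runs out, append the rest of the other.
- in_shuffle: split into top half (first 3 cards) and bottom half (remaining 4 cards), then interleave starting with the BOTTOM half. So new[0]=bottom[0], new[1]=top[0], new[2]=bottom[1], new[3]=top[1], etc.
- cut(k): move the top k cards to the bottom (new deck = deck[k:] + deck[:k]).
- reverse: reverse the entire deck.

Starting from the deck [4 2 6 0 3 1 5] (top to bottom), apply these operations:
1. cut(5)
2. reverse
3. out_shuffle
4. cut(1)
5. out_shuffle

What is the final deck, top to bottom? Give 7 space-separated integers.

After op 1 (cut(5)): [1 5 4 2 6 0 3]
After op 2 (reverse): [3 0 6 2 4 5 1]
After op 3 (out_shuffle): [3 4 0 5 6 1 2]
After op 4 (cut(1)): [4 0 5 6 1 2 3]
After op 5 (out_shuffle): [4 1 0 2 5 3 6]

Answer: 4 1 0 2 5 3 6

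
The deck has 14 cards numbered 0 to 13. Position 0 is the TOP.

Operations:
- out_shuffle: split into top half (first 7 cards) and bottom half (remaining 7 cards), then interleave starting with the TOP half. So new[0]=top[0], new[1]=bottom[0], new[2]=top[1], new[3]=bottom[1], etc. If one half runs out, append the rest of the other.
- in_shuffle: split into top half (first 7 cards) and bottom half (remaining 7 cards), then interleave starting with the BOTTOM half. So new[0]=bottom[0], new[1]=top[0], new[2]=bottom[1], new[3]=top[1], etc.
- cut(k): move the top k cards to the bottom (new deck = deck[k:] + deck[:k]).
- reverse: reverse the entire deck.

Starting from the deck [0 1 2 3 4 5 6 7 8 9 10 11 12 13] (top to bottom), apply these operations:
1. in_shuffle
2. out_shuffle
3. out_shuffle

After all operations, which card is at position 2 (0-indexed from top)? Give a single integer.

Answer: 3

Derivation:
After op 1 (in_shuffle): [7 0 8 1 9 2 10 3 11 4 12 5 13 6]
After op 2 (out_shuffle): [7 3 0 11 8 4 1 12 9 5 2 13 10 6]
After op 3 (out_shuffle): [7 12 3 9 0 5 11 2 8 13 4 10 1 6]
Position 2: card 3.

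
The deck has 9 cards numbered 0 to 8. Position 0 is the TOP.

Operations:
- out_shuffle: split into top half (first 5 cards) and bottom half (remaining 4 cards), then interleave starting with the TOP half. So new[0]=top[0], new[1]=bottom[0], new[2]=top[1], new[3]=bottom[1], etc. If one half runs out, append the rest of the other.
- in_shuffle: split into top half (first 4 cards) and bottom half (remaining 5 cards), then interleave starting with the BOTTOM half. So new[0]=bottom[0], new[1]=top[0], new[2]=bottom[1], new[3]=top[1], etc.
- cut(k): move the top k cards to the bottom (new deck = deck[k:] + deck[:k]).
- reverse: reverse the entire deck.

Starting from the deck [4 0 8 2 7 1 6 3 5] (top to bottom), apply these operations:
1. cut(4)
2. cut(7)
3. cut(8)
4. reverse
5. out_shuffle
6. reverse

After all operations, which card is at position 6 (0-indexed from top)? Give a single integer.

After op 1 (cut(4)): [7 1 6 3 5 4 0 8 2]
After op 2 (cut(7)): [8 2 7 1 6 3 5 4 0]
After op 3 (cut(8)): [0 8 2 7 1 6 3 5 4]
After op 4 (reverse): [4 5 3 6 1 7 2 8 0]
After op 5 (out_shuffle): [4 7 5 2 3 8 6 0 1]
After op 6 (reverse): [1 0 6 8 3 2 5 7 4]
Position 6: card 5.

Answer: 5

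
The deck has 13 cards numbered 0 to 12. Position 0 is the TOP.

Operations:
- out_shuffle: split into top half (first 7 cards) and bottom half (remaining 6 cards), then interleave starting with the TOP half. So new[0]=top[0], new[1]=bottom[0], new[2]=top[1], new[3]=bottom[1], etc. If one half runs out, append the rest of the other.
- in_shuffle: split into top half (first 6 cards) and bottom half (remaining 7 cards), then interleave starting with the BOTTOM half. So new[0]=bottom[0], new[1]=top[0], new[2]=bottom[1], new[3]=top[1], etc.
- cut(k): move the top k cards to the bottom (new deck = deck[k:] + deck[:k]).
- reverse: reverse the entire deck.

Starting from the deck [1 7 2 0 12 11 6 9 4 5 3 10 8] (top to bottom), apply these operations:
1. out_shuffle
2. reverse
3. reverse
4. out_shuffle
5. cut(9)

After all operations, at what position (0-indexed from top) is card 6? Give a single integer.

Answer: 2

Derivation:
After op 1 (out_shuffle): [1 9 7 4 2 5 0 3 12 10 11 8 6]
After op 2 (reverse): [6 8 11 10 12 3 0 5 2 4 7 9 1]
After op 3 (reverse): [1 9 7 4 2 5 0 3 12 10 11 8 6]
After op 4 (out_shuffle): [1 3 9 12 7 10 4 11 2 8 5 6 0]
After op 5 (cut(9)): [8 5 6 0 1 3 9 12 7 10 4 11 2]
Card 6 is at position 2.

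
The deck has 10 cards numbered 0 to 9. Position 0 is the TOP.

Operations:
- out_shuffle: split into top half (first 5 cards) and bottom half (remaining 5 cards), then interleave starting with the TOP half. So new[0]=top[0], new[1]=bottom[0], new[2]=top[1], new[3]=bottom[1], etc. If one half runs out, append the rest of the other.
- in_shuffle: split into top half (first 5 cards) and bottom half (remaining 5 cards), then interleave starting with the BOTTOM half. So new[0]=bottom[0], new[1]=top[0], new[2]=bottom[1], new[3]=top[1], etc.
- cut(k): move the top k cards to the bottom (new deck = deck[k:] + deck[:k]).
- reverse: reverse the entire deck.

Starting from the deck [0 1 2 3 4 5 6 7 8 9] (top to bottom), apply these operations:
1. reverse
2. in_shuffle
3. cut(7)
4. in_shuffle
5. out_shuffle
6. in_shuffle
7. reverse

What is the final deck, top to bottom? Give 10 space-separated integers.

After op 1 (reverse): [9 8 7 6 5 4 3 2 1 0]
After op 2 (in_shuffle): [4 9 3 8 2 7 1 6 0 5]
After op 3 (cut(7)): [6 0 5 4 9 3 8 2 7 1]
After op 4 (in_shuffle): [3 6 8 0 2 5 7 4 1 9]
After op 5 (out_shuffle): [3 5 6 7 8 4 0 1 2 9]
After op 6 (in_shuffle): [4 3 0 5 1 6 2 7 9 8]
After op 7 (reverse): [8 9 7 2 6 1 5 0 3 4]

Answer: 8 9 7 2 6 1 5 0 3 4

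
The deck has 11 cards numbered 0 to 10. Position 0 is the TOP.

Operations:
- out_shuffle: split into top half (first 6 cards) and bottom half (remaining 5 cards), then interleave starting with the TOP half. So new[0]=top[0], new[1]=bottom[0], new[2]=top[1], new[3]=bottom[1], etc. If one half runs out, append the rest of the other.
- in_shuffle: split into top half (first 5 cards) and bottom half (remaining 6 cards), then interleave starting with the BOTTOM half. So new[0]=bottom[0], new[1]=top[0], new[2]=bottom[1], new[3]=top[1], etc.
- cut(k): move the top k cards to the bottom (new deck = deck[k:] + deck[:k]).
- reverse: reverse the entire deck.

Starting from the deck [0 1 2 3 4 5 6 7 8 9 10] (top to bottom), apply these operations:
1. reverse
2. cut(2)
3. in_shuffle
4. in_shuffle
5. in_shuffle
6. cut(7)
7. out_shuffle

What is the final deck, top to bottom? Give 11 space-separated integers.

Answer: 8 10 1 3 5 7 9 0 2 4 6

Derivation:
After op 1 (reverse): [10 9 8 7 6 5 4 3 2 1 0]
After op 2 (cut(2)): [8 7 6 5 4 3 2 1 0 10 9]
After op 3 (in_shuffle): [3 8 2 7 1 6 0 5 10 4 9]
After op 4 (in_shuffle): [6 3 0 8 5 2 10 7 4 1 9]
After op 5 (in_shuffle): [2 6 10 3 7 0 4 8 1 5 9]
After op 6 (cut(7)): [8 1 5 9 2 6 10 3 7 0 4]
After op 7 (out_shuffle): [8 10 1 3 5 7 9 0 2 4 6]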